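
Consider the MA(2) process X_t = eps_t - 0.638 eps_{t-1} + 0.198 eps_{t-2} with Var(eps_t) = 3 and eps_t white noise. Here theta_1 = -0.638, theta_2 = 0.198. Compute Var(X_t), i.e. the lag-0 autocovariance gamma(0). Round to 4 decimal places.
\gamma(0) = 4.3387

For an MA(q) process X_t = eps_t + sum_i theta_i eps_{t-i} with
Var(eps_t) = sigma^2, the variance is
  gamma(0) = sigma^2 * (1 + sum_i theta_i^2).
  sum_i theta_i^2 = (-0.638)^2 + (0.198)^2 = 0.407044 + 0.039204 = 0.446248.
  gamma(0) = 3 * (1 + 0.446248) = 3 * 1.446248 = 4.338744, which rounds to 4.3387.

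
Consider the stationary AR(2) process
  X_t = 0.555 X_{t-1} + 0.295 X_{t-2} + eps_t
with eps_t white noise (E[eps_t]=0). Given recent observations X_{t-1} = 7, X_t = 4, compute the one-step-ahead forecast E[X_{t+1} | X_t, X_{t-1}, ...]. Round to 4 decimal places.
E[X_{t+1} \mid \mathcal F_t] = 4.2850

For an AR(p) model X_t = c + sum_i phi_i X_{t-i} + eps_t, the
one-step-ahead conditional mean is
  E[X_{t+1} | X_t, ...] = c + sum_i phi_i X_{t+1-i}.
Substitute known values:
  E[X_{t+1} | ...] = (0.555) * (4) + (0.295) * (7)
                   = 4.2850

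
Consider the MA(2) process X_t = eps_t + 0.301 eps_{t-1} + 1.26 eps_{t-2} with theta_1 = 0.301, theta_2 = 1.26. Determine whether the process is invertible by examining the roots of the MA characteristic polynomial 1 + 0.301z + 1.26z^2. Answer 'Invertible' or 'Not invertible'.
\text{Not invertible}

The MA(q) characteristic polynomial is P(z) = 1 + 0.301z + 1.26z^2.
Invertibility requires all roots to lie outside the unit circle, i.e. |z| > 1 for every root.
Set 1 + (0.301) z + (1.26) z^2 = 0, i.e. a z^2 + b z + c = 0 with a = 1.26, b = 0.301, c = 1.
Discriminant D = b^2 - 4ac = (0.301)^2 - 4*(1.26)*1 = 0.090601 - (5.04) = -4.949399.
D < 0, so the roots are the complex-conjugate pair z = (-b +/- i sqrt(-D)) / (2a) = -0.1194 +/- 0.8828i.
For a conjugate pair |z|^2 = z * conj(z) = (product of roots) = c/a = 1/(1.26) = 0.793651, so |z| = sqrt(0.793651) = 0.8909 for both roots.
Moduli of all roots: 0.8909, 0.8909.
All moduli strictly greater than 1? No.
Verdict: Not invertible.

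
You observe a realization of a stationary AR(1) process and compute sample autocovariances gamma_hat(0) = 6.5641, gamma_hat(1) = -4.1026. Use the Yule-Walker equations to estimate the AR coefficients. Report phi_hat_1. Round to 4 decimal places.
\hat\phi_{1} = -0.6250

The Yule-Walker equations for an AR(p) process read, in matrix form,
  Gamma_p phi = r_p,   with   (Gamma_p)_{ij} = gamma(|i - j|),
                       (r_p)_i = gamma(i),   i,j = 1..p.
Substitute the sample gammas (Toeplitz matrix and right-hand side of size 1):
  Gamma_p = [[6.5641]]
  r_p     = [-4.1026]
With p = 1 this is the single equation gamma(0) phi_1 = gamma(1):
  phi_hat_1 = gamma(1) / gamma(0) = -4.1026 / 6.5641 = -0.6250.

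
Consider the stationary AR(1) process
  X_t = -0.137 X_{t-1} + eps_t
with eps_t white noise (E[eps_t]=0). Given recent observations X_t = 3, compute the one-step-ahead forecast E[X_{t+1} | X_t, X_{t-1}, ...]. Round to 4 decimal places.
E[X_{t+1} \mid \mathcal F_t] = -0.4110

For an AR(p) model X_t = c + sum_i phi_i X_{t-i} + eps_t, the
one-step-ahead conditional mean is
  E[X_{t+1} | X_t, ...] = c + sum_i phi_i X_{t+1-i}.
Substitute known values:
  E[X_{t+1} | ...] = (-0.137) * (3)
                   = -0.4110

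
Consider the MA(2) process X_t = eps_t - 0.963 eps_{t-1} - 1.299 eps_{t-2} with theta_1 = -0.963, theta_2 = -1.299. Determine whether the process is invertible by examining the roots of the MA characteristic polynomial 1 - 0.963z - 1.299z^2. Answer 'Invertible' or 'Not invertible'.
\text{Not invertible}

The MA(q) characteristic polynomial is P(z) = 1 - 0.963z - 1.299z^2.
Invertibility requires all roots to lie outside the unit circle, i.e. |z| > 1 for every root.
Set 1 + (-0.963) z + (-1.299) z^2 = 0, i.e. a z^2 + b z + c = 0 with a = -1.299, b = -0.963, c = 1.
Discriminant D = b^2 - 4ac = (-0.963)^2 - 4*(-1.299)*1 = 0.927369 - (-5.196) = 6.123369.
D >= 0, so the roots are real: z = (-b +/- sqrt(D)) / (2a) = (0.963 +/- 2.474544) / (-2.598).
  z_1 = (0.963 + 2.474544) / (-2.598) = -1.3232,   |z_1| = 1.3232.
  z_2 = (0.963 - 2.474544) / (-2.598) = 0.5818,   |z_2| = 0.5818.
Moduli of all roots: 1.3232, 0.5818.
All moduli strictly greater than 1? No.
Verdict: Not invertible.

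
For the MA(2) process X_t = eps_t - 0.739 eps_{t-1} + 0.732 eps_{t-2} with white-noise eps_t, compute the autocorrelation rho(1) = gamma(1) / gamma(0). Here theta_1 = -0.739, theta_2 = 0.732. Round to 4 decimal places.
\rho(1) = -0.6148

For an MA(q) process with theta_0 = 1, the autocovariance is
  gamma(k) = sigma^2 * sum_{i=0..q-k} theta_i * theta_{i+k},
and rho(k) = gamma(k) / gamma(0). Sigma^2 cancels.
  numerator   = (1)*(-0.739) + (-0.739)*(0.732) = -1.279948.
  denominator = (1)^2 + (-0.739)^2 + (0.732)^2 = 2.081945.
  rho(1) = -1.279948 / 2.081945 = -0.6148.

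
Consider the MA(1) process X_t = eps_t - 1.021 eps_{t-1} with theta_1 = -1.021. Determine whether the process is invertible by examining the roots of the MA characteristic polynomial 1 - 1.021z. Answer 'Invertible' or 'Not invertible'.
\text{Not invertible}

The MA(q) characteristic polynomial is P(z) = 1 - 1.021z.
Invertibility requires all roots to lie outside the unit circle, i.e. |z| > 1 for every root.
This is linear in z: 1 + (-1.021) z = 0  =>  z = -1/(-1.021) = 0.979432,  |z| = 0.979432.
Moduli of all roots: 0.9794.
All moduli strictly greater than 1? No.
Verdict: Not invertible.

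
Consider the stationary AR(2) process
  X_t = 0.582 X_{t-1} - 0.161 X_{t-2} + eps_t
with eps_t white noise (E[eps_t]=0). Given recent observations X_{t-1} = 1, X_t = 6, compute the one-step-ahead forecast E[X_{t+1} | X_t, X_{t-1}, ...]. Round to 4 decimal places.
E[X_{t+1} \mid \mathcal F_t] = 3.3310

For an AR(p) model X_t = c + sum_i phi_i X_{t-i} + eps_t, the
one-step-ahead conditional mean is
  E[X_{t+1} | X_t, ...] = c + sum_i phi_i X_{t+1-i}.
Substitute known values:
  E[X_{t+1} | ...] = (0.582) * (6) + (-0.161) * (1)
                   = 3.3310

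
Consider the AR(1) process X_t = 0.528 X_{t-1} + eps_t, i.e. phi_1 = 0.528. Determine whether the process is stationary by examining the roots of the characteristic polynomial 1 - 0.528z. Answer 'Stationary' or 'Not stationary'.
\text{Stationary}

The AR(p) characteristic polynomial is P(z) = 1 - 0.528z.
Stationarity requires all roots to lie outside the unit circle, i.e. |z| > 1 for every root.
This is linear in z: 1 + (-0.528) z = 0  =>  z = -1/(-0.528) = 1.893939,  |z| = 1.893939.
Moduli of all roots: 1.8939.
All moduli strictly greater than 1? Yes.
Verdict: Stationary.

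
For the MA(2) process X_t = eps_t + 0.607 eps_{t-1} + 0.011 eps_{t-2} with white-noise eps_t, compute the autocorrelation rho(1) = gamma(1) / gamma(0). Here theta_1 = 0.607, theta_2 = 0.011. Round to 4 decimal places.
\rho(1) = 0.4484

For an MA(q) process with theta_0 = 1, the autocovariance is
  gamma(k) = sigma^2 * sum_{i=0..q-k} theta_i * theta_{i+k},
and rho(k) = gamma(k) / gamma(0). Sigma^2 cancels.
  numerator   = (1)*(0.607) + (0.607)*(0.011) = 0.613677.
  denominator = (1)^2 + (0.607)^2 + (0.011)^2 = 1.36857.
  rho(1) = 0.613677 / 1.36857 = 0.4484.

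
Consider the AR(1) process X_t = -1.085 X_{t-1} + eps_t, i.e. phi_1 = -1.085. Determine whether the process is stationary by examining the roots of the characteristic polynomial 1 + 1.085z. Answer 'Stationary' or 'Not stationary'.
\text{Not stationary}

The AR(p) characteristic polynomial is P(z) = 1 + 1.085z.
Stationarity requires all roots to lie outside the unit circle, i.e. |z| > 1 for every root.
This is linear in z: 1 + (1.085) z = 0  =>  z = -1/(1.085) = -0.921659,  |z| = 0.921659.
Moduli of all roots: 0.9217.
All moduli strictly greater than 1? No.
Verdict: Not stationary.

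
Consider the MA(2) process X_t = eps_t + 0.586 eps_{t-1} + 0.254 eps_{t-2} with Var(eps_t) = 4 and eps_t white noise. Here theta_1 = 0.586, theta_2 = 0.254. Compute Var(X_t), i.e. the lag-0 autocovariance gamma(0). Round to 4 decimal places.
\gamma(0) = 5.6316

For an MA(q) process X_t = eps_t + sum_i theta_i eps_{t-i} with
Var(eps_t) = sigma^2, the variance is
  gamma(0) = sigma^2 * (1 + sum_i theta_i^2).
  sum_i theta_i^2 = (0.586)^2 + (0.254)^2 = 0.343396 + 0.064516 = 0.407912.
  gamma(0) = 4 * (1 + 0.407912) = 4 * 1.407912 = 5.631648, which rounds to 5.6316.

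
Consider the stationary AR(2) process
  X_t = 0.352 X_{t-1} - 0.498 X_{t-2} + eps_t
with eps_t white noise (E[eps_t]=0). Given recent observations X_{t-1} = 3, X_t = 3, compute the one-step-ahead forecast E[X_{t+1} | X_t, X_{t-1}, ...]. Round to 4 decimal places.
E[X_{t+1} \mid \mathcal F_t] = -0.4380

For an AR(p) model X_t = c + sum_i phi_i X_{t-i} + eps_t, the
one-step-ahead conditional mean is
  E[X_{t+1} | X_t, ...] = c + sum_i phi_i X_{t+1-i}.
Substitute known values:
  E[X_{t+1} | ...] = (0.352) * (3) + (-0.498) * (3)
                   = -0.4380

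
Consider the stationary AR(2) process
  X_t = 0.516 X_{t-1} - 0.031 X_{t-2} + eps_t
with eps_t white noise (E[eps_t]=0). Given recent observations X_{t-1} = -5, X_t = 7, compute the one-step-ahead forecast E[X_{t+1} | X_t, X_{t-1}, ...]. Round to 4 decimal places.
E[X_{t+1} \mid \mathcal F_t] = 3.7670

For an AR(p) model X_t = c + sum_i phi_i X_{t-i} + eps_t, the
one-step-ahead conditional mean is
  E[X_{t+1} | X_t, ...] = c + sum_i phi_i X_{t+1-i}.
Substitute known values:
  E[X_{t+1} | ...] = (0.516) * (7) + (-0.031) * (-5)
                   = 3.7670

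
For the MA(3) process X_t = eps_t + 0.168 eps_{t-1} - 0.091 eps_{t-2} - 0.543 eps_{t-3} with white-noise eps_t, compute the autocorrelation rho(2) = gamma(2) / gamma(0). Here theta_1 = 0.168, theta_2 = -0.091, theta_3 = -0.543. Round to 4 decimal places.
\rho(2) = -0.1369

For an MA(q) process with theta_0 = 1, the autocovariance is
  gamma(k) = sigma^2 * sum_{i=0..q-k} theta_i * theta_{i+k},
and rho(k) = gamma(k) / gamma(0). Sigma^2 cancels.
  numerator   = (1)*(-0.091) + (0.168)*(-0.543) = -0.182224.
  denominator = (1)^2 + (0.168)^2 + (-0.091)^2 + (-0.543)^2 = 1.331354.
  rho(2) = -0.182224 / 1.331354 = -0.1369.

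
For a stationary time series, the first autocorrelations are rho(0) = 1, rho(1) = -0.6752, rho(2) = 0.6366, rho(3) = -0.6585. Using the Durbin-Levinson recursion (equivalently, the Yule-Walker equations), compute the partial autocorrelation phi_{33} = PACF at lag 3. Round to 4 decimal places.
\phi_{33} = -0.3040

The PACF at lag k is phi_{kk}, the last component of the solution
to the Yule-Walker system G_k phi = r_k where
  (G_k)_{ij} = rho(|i - j|), (r_k)_i = rho(i), i,j = 1..k.
Equivalently, Durbin-Levinson gives phi_{kk} iteratively:
  phi_{11} = rho(1)
  phi_{kk} = [rho(k) - sum_{j=1..k-1} phi_{k-1,j} rho(k-j)]
            / [1 - sum_{j=1..k-1} phi_{k-1,j} rho(j)],
  phi_{k,j} = phi_{k-1,j} - phi_{kk} phi_{k-1,k-j},  j = 1..k-1.
Step k = 1:
  phi_11 = rho(1) = -0.6752.
Step k = 2:
  phi_22 = [rho(2) - phi_11 rho(1)] / [1 - phi_11 rho(1)] = [0.6366 - (-0.6752)(-0.6752)] / [1 - (-0.6752)(-0.6752)]
         = 0.18070496 / 0.54410496 = 0.332114.
  Update: phi_21 = phi_11 - phi_22 phi_11 = -0.6752 - (0.332114)(-0.6752) = -0.450957.
Step k = 3:
  phi_33 = [rho(3) - phi_21 rho(2) - phi_22 rho(1)] / [1 - phi_21 rho(1) - phi_22 rho(2)]
    numerator   = -0.6585 - (-0.450957)(0.6366) - (0.332114)(-0.6752) = -0.1471776
    denominator = 1 - (-0.450957)(-0.6752) - (0.332114)(0.6366) = 0.48409028
  phi_33 = -0.1471776 / 0.48409028 = -0.304.
Therefore phi_{33} = -0.3040.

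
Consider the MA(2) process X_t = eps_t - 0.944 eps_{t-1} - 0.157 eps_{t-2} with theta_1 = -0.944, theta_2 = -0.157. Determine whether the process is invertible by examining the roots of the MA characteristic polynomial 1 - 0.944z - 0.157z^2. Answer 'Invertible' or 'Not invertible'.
\text{Not invertible}

The MA(q) characteristic polynomial is P(z) = 1 - 0.944z - 0.157z^2.
Invertibility requires all roots to lie outside the unit circle, i.e. |z| > 1 for every root.
Set 1 + (-0.944) z + (-0.157) z^2 = 0, i.e. a z^2 + b z + c = 0 with a = -0.157, b = -0.944, c = 1.
Discriminant D = b^2 - 4ac = (-0.944)^2 - 4*(-0.157)*1 = 0.891136 - (-0.628) = 1.519136.
D >= 0, so the roots are real: z = (-b +/- sqrt(D)) / (2a) = (0.944 +/- 1.232532) / (-0.314).
  z_1 = (0.944 + 1.232532) / (-0.314) = -6.9316,   |z_1| = 6.9316.
  z_2 = (0.944 - 1.232532) / (-0.314) = 0.9189,   |z_2| = 0.9189.
Moduli of all roots: 6.9316, 0.9189.
All moduli strictly greater than 1? No.
Verdict: Not invertible.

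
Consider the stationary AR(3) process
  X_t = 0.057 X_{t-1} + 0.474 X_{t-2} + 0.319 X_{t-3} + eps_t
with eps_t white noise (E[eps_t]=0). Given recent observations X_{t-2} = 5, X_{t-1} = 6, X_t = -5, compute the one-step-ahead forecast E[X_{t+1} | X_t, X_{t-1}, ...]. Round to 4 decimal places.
E[X_{t+1} \mid \mathcal F_t] = 4.1540

For an AR(p) model X_t = c + sum_i phi_i X_{t-i} + eps_t, the
one-step-ahead conditional mean is
  E[X_{t+1} | X_t, ...] = c + sum_i phi_i X_{t+1-i}.
Substitute known values:
  E[X_{t+1} | ...] = (0.057) * (-5) + (0.474) * (6) + (0.319) * (5)
                   = 4.1540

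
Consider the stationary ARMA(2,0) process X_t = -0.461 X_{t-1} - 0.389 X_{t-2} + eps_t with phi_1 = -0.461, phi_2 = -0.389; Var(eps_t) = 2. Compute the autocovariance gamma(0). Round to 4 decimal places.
\gamma(0) = 2.6483

Multiply the model equation by X_{t-k} and take expectations. With theta_0 = psi_0 = 1 and psi_j the MA(infinity) weights, this gives
  gamma(k) - sum_i phi_i gamma(k-i) = c_k,
  c_k = sigma^2 * sum_{j=k..q} theta_j psi_{j-k}   (c_k = 0 for k > q),
using gamma(-m) = gamma(m).
Pure AR (q = 0): c_0 = sigma^2 = 2, c_k = 0 for k >= 1.
Equations for k = 0, 1, 2 (AR order 2, c_2 = 0):
  (E0) gamma(0) = phi_1 gamma(1) + phi_2 gamma(2) + c_0
  (E1) gamma(1) = phi_1 gamma(0) + phi_2 gamma(1) + c_1
  (E2) gamma(2) = phi_1 gamma(1) + phi_2 gamma(0)
From (E1): gamma(1) = A gamma(0) + B with
  A = phi_1 / (1 - phi_2) = -0.461 / 1.389 = -0.331893,   B = c_1 / (1 - phi_2) = 0 / 1.389 = 0.
Insert (E2) into (E0): gamma(0) (1 - phi_2^2) = phi_1 (1 + phi_2) gamma(1) + c_0.
  phi_1 (1 + phi_2) = (-0.461)(0.611) = -0.281671,   1 - phi_2^2 = 0.848679.
Replace gamma(1) by A gamma(0) + B and collect gamma(0):
  gamma(0) [0.848679 - (-0.281671)(-0.331893)] = c_0 = 2
  gamma(0) * 0.755194 = 2
  gamma(0) = 2 / 0.755194 = 2.648325.
Therefore gamma(0) = 2.6483 (to 4 decimal places).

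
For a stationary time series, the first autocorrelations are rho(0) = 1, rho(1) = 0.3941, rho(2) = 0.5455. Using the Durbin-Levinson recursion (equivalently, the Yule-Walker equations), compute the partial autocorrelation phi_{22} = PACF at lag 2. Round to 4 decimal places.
\phi_{22} = 0.4619

The PACF at lag k is phi_{kk}, the last component of the solution
to the Yule-Walker system G_k phi = r_k where
  (G_k)_{ij} = rho(|i - j|), (r_k)_i = rho(i), i,j = 1..k.
Equivalently, Durbin-Levinson gives phi_{kk} iteratively:
  phi_{11} = rho(1)
  phi_{kk} = [rho(k) - sum_{j=1..k-1} phi_{k-1,j} rho(k-j)]
            / [1 - sum_{j=1..k-1} phi_{k-1,j} rho(j)],
  phi_{k,j} = phi_{k-1,j} - phi_{kk} phi_{k-1,k-j},  j = 1..k-1.
Step k = 1:
  phi_11 = rho(1) = 0.3941.
Step k = 2:
  phi_22 = [rho(2) - phi_11 rho(1)] / [1 - phi_11 rho(1)] = [0.5455 - (0.3941)(0.3941)] / [1 - (0.3941)(0.3941)]
         = 0.39018519 / 0.84468519 = 0.4619.
Therefore phi_{22} = 0.4619.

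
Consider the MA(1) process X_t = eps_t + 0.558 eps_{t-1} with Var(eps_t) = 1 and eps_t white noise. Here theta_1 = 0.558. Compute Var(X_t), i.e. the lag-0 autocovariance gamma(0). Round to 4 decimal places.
\gamma(0) = 1.3114

For an MA(q) process X_t = eps_t + sum_i theta_i eps_{t-i} with
Var(eps_t) = sigma^2, the variance is
  gamma(0) = sigma^2 * (1 + sum_i theta_i^2).
  sum_i theta_i^2 = (0.558)^2 = 0.311364.
  gamma(0) = 1 * (1 + 0.311364) = 1 * 1.311364 = 1.311364, which rounds to 1.3114.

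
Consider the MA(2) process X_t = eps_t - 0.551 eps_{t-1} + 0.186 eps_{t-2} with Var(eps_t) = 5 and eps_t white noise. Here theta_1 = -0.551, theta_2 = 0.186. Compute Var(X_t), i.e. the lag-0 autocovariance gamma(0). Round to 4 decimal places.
\gamma(0) = 6.6910

For an MA(q) process X_t = eps_t + sum_i theta_i eps_{t-i} with
Var(eps_t) = sigma^2, the variance is
  gamma(0) = sigma^2 * (1 + sum_i theta_i^2).
  sum_i theta_i^2 = (-0.551)^2 + (0.186)^2 = 0.303601 + 0.034596 = 0.338197.
  gamma(0) = 5 * (1 + 0.338197) = 5 * 1.338197 = 6.690985, which rounds to 6.6910.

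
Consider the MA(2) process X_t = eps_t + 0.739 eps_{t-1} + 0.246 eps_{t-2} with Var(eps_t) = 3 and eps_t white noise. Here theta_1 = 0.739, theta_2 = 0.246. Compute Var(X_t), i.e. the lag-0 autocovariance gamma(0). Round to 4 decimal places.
\gamma(0) = 4.8199

For an MA(q) process X_t = eps_t + sum_i theta_i eps_{t-i} with
Var(eps_t) = sigma^2, the variance is
  gamma(0) = sigma^2 * (1 + sum_i theta_i^2).
  sum_i theta_i^2 = (0.739)^2 + (0.246)^2 = 0.546121 + 0.060516 = 0.606637.
  gamma(0) = 3 * (1 + 0.606637) = 3 * 1.606637 = 4.819911, which rounds to 4.8199.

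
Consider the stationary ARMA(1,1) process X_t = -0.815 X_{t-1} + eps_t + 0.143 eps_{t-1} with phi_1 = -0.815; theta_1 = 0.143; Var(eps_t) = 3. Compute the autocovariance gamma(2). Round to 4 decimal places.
\gamma(2) = 4.3230

Multiply the model equation by X_{t-k} and take expectations. With theta_0 = psi_0 = 1 and psi_j the MA(infinity) weights, this gives
  gamma(k) - sum_i phi_i gamma(k-i) = c_k,
  c_k = sigma^2 * sum_{j=k..q} theta_j psi_{j-k}   (c_k = 0 for k > q),
using gamma(-m) = gamma(m).
psi-weights needed (psi_j = theta_j + sum_i phi_i psi_{j-i}):
  psi_1 = theta_1 + phi_1 = 0.143 + (-0.815) = -0.672
Right-hand sides:
  c_0 = sigma^2 (1 + theta_1 psi_1) = 3 * (1 + (0.143)(-0.672)) = 3 * 0.903904 = 2.711712
  c_1 = sigma^2 theta_1 = 3 * (0.143) = 0.429
  c_2 = 0
Equations for k = 0 and k = 1 (AR order 1):
  gamma(0) = phi_1 gamma(1) + c_0
  gamma(1) = phi_1 gamma(0) + c_1
Substituting the second into the first: gamma(0) (1 - phi_1^2) = c_0 + phi_1 c_1, so
  gamma(0) = (c_0 + phi_1 c_1) / (1 - phi_1^2) = (2.711712 + (-0.815)(0.429)) / (1 - (-0.815)^2) = 2.362077 / 0.335775 = 7.034702.
  gamma(1) = phi_1 gamma(0) + c_1 = (-0.815)(7.034702) + (0.429) = -5.304282.
For k = 2 (> q): gamma(2) = phi_1 gamma(1) = (-0.815)(-5.304282) = 4.32299.
Therefore gamma(2) = 4.3230 (to 4 decimal places).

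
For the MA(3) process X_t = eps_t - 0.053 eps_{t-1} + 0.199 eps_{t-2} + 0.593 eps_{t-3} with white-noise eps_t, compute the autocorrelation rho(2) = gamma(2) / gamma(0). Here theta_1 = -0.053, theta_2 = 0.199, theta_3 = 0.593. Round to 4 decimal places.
\rho(2) = 0.1202

For an MA(q) process with theta_0 = 1, the autocovariance is
  gamma(k) = sigma^2 * sum_{i=0..q-k} theta_i * theta_{i+k},
and rho(k) = gamma(k) / gamma(0). Sigma^2 cancels.
  numerator   = (1)*(0.199) + (-0.053)*(0.593) = 0.167571.
  denominator = (1)^2 + (-0.053)^2 + (0.199)^2 + (0.593)^2 = 1.394059.
  rho(2) = 0.167571 / 1.394059 = 0.1202.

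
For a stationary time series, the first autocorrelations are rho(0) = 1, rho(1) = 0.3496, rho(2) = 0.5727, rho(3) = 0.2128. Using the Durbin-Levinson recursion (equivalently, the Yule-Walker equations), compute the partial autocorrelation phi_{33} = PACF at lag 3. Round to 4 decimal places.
\phi_{33} = -0.0991

The PACF at lag k is phi_{kk}, the last component of the solution
to the Yule-Walker system G_k phi = r_k where
  (G_k)_{ij} = rho(|i - j|), (r_k)_i = rho(i), i,j = 1..k.
Equivalently, Durbin-Levinson gives phi_{kk} iteratively:
  phi_{11} = rho(1)
  phi_{kk} = [rho(k) - sum_{j=1..k-1} phi_{k-1,j} rho(k-j)]
            / [1 - sum_{j=1..k-1} phi_{k-1,j} rho(j)],
  phi_{k,j} = phi_{k-1,j} - phi_{kk} phi_{k-1,k-j},  j = 1..k-1.
Step k = 1:
  phi_11 = rho(1) = 0.3496.
Step k = 2:
  phi_22 = [rho(2) - phi_11 rho(1)] / [1 - phi_11 rho(1)] = [0.5727 - (0.3496)(0.3496)] / [1 - (0.3496)(0.3496)]
         = 0.45047984 / 0.87777984 = 0.513204.
  Update: phi_21 = phi_11 - phi_22 phi_11 = 0.3496 - (0.513204)(0.3496) = 0.170184.
Step k = 3:
  phi_33 = [rho(3) - phi_21 rho(2) - phi_22 rho(1)] / [1 - phi_21 rho(1) - phi_22 rho(2)]
    numerator   = 0.2128 - (0.170184)(0.5727) - (0.513204)(0.3496) = -0.06408038
    denominator = 1 - (0.170184)(0.3496) - (0.513204)(0.5727) = 0.64659193
  phi_33 = -0.06408038 / 0.64659193 = -0.0991.
Therefore phi_{33} = -0.0991.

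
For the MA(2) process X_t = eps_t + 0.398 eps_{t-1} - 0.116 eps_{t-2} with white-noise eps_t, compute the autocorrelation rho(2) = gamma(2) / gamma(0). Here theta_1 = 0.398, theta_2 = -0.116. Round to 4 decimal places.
\rho(2) = -0.0990

For an MA(q) process with theta_0 = 1, the autocovariance is
  gamma(k) = sigma^2 * sum_{i=0..q-k} theta_i * theta_{i+k},
and rho(k) = gamma(k) / gamma(0). Sigma^2 cancels.
  numerator   = (1)*(-0.116) = -0.116.
  denominator = (1)^2 + (0.398)^2 + (-0.116)^2 = 1.17186.
  rho(2) = -0.116 / 1.17186 = -0.0990.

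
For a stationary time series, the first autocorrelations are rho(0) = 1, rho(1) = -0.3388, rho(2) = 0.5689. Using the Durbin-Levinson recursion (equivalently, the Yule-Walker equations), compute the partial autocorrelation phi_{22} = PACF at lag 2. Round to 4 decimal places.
\phi_{22} = 0.5130

The PACF at lag k is phi_{kk}, the last component of the solution
to the Yule-Walker system G_k phi = r_k where
  (G_k)_{ij} = rho(|i - j|), (r_k)_i = rho(i), i,j = 1..k.
Equivalently, Durbin-Levinson gives phi_{kk} iteratively:
  phi_{11} = rho(1)
  phi_{kk} = [rho(k) - sum_{j=1..k-1} phi_{k-1,j} rho(k-j)]
            / [1 - sum_{j=1..k-1} phi_{k-1,j} rho(j)],
  phi_{k,j} = phi_{k-1,j} - phi_{kk} phi_{k-1,k-j},  j = 1..k-1.
Step k = 1:
  phi_11 = rho(1) = -0.3388.
Step k = 2:
  phi_22 = [rho(2) - phi_11 rho(1)] / [1 - phi_11 rho(1)] = [0.5689 - (-0.3388)(-0.3388)] / [1 - (-0.3388)(-0.3388)]
         = 0.45411456 / 0.88521456 = 0.513.
Therefore phi_{22} = 0.5130.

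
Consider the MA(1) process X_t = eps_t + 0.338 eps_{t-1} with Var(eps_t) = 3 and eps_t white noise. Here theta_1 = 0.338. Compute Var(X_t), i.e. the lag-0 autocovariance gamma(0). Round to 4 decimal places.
\gamma(0) = 3.3427

For an MA(q) process X_t = eps_t + sum_i theta_i eps_{t-i} with
Var(eps_t) = sigma^2, the variance is
  gamma(0) = sigma^2 * (1 + sum_i theta_i^2).
  sum_i theta_i^2 = (0.338)^2 = 0.114244.
  gamma(0) = 3 * (1 + 0.114244) = 3 * 1.114244 = 3.342732, which rounds to 3.3427.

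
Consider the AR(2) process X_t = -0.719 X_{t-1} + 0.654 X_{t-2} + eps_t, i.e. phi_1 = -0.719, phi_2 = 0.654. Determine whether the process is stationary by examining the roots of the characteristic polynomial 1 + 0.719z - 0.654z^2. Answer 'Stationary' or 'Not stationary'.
\text{Not stationary}

The AR(p) characteristic polynomial is P(z) = 1 + 0.719z - 0.654z^2.
Stationarity requires all roots to lie outside the unit circle, i.e. |z| > 1 for every root.
Set 1 + (0.719) z + (-0.654) z^2 = 0, i.e. a z^2 + b z + c = 0 with a = -0.654, b = 0.719, c = 1.
Discriminant D = b^2 - 4ac = (0.719)^2 - 4*(-0.654)*1 = 0.516961 - (-2.616) = 3.132961.
D >= 0, so the roots are real: z = (-b +/- sqrt(D)) / (2a) = (-0.719 +/- 1.770017) / (-1.308).
  z_1 = (-0.719 + 1.770017) / (-1.308) = -0.8035,   |z_1| = 0.8035.
  z_2 = (-0.719 - 1.770017) / (-1.308) = 1.9029,   |z_2| = 1.9029.
Moduli of all roots: 0.8035, 1.9029.
All moduli strictly greater than 1? No.
Verdict: Not stationary.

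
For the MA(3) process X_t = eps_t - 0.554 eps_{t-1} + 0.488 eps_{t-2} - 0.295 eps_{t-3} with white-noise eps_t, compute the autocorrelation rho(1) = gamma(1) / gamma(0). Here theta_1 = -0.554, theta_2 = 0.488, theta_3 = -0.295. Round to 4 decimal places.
\rho(1) = -0.5933

For an MA(q) process with theta_0 = 1, the autocovariance is
  gamma(k) = sigma^2 * sum_{i=0..q-k} theta_i * theta_{i+k},
and rho(k) = gamma(k) / gamma(0). Sigma^2 cancels.
  numerator   = (1)*(-0.554) + (-0.554)*(0.488) + (0.488)*(-0.295) = -0.968312.
  denominator = (1)^2 + (-0.554)^2 + (0.488)^2 + (-0.295)^2 = 1.632085.
  rho(1) = -0.968312 / 1.632085 = -0.5933.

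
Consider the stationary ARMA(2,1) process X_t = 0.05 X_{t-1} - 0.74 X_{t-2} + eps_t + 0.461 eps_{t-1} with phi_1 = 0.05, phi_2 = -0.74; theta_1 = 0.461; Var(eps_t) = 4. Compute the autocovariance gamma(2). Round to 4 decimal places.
\gamma(2) = -8.0447

Multiply the model equation by X_{t-k} and take expectations. With theta_0 = psi_0 = 1 and psi_j the MA(infinity) weights, this gives
  gamma(k) - sum_i phi_i gamma(k-i) = c_k,
  c_k = sigma^2 * sum_{j=k..q} theta_j psi_{j-k}   (c_k = 0 for k > q),
using gamma(-m) = gamma(m).
psi-weights needed (psi_j = theta_j + sum_i phi_i psi_{j-i}):
  psi_1 = theta_1 + phi_1 = 0.461 + (0.05) = 0.511
Right-hand sides:
  c_0 = sigma^2 (1 + theta_1 psi_1) = 4 * (1 + (0.461)(0.511)) = 4 * 1.235571 = 4.942284
  c_1 = sigma^2 theta_1 = 4 * (0.461) = 1.844
  c_2 = 0
Equations for k = 0, 1, 2 (AR order 2, c_2 = 0):
  (E0) gamma(0) = phi_1 gamma(1) + phi_2 gamma(2) + c_0
  (E1) gamma(1) = phi_1 gamma(0) + phi_2 gamma(1) + c_1
  (E2) gamma(2) = phi_1 gamma(1) + phi_2 gamma(0)
From (E1): gamma(1) = A gamma(0) + B with
  A = phi_1 / (1 - phi_2) = 0.05 / 1.74 = 0.028736,   B = c_1 / (1 - phi_2) = 1.844 / 1.74 = 1.05977.
Insert (E2) into (E0): gamma(0) (1 - phi_2^2) = phi_1 (1 + phi_2) gamma(1) + c_0.
  phi_1 (1 + phi_2) = (0.05)(0.26) = 0.013,   1 - phi_2^2 = 0.4524.
Replace gamma(1) by A gamma(0) + B and collect gamma(0):
  gamma(0) [0.4524 - (0.013)(0.028736)] = (0.013)(1.05977) + 4.942284
  gamma(0) * 0.452026 = 4.956061
  gamma(0) = 4.956061 / 0.452026 = 10.964095.
  gamma(1) = A gamma(0) + B = (0.028736)(10.964095) + (1.05977) = 1.37483.
  gamma(2) = phi_1 gamma(1) + phi_2 gamma(0) = (0.05)(1.37483) + (-0.74)(10.964095) = -8.044689.
Therefore gamma(2) = -8.0447 (to 4 decimal places).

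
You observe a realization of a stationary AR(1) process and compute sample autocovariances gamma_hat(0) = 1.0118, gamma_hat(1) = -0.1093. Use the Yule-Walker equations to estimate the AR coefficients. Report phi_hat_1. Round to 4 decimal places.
\hat\phi_{1} = -0.1080

The Yule-Walker equations for an AR(p) process read, in matrix form,
  Gamma_p phi = r_p,   with   (Gamma_p)_{ij} = gamma(|i - j|),
                       (r_p)_i = gamma(i),   i,j = 1..p.
Substitute the sample gammas (Toeplitz matrix and right-hand side of size 1):
  Gamma_p = [[1.0118]]
  r_p     = [-0.1093]
With p = 1 this is the single equation gamma(0) phi_1 = gamma(1):
  phi_hat_1 = gamma(1) / gamma(0) = -0.1093 / 1.0118 = -0.1080.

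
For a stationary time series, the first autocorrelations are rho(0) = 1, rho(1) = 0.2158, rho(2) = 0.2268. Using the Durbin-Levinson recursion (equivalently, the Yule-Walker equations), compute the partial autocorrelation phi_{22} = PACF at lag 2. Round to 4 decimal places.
\phi_{22} = 0.1890

The PACF at lag k is phi_{kk}, the last component of the solution
to the Yule-Walker system G_k phi = r_k where
  (G_k)_{ij} = rho(|i - j|), (r_k)_i = rho(i), i,j = 1..k.
Equivalently, Durbin-Levinson gives phi_{kk} iteratively:
  phi_{11} = rho(1)
  phi_{kk} = [rho(k) - sum_{j=1..k-1} phi_{k-1,j} rho(k-j)]
            / [1 - sum_{j=1..k-1} phi_{k-1,j} rho(j)],
  phi_{k,j} = phi_{k-1,j} - phi_{kk} phi_{k-1,k-j},  j = 1..k-1.
Step k = 1:
  phi_11 = rho(1) = 0.2158.
Step k = 2:
  phi_22 = [rho(2) - phi_11 rho(1)] / [1 - phi_11 rho(1)] = [0.2268 - (0.2158)(0.2158)] / [1 - (0.2158)(0.2158)]
         = 0.18023036 / 0.95343036 = 0.189.
Therefore phi_{22} = 0.1890.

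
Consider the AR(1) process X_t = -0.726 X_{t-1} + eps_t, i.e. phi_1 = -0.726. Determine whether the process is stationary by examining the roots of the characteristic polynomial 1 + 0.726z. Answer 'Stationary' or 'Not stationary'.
\text{Stationary}

The AR(p) characteristic polynomial is P(z) = 1 + 0.726z.
Stationarity requires all roots to lie outside the unit circle, i.e. |z| > 1 for every root.
This is linear in z: 1 + (0.726) z = 0  =>  z = -1/(0.726) = -1.37741,  |z| = 1.37741.
Moduli of all roots: 1.3774.
All moduli strictly greater than 1? Yes.
Verdict: Stationary.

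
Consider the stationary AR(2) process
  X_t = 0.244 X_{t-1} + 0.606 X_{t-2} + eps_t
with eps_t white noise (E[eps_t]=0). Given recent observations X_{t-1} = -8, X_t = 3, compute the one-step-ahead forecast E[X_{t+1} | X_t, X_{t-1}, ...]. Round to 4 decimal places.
E[X_{t+1} \mid \mathcal F_t] = -4.1160

For an AR(p) model X_t = c + sum_i phi_i X_{t-i} + eps_t, the
one-step-ahead conditional mean is
  E[X_{t+1} | X_t, ...] = c + sum_i phi_i X_{t+1-i}.
Substitute known values:
  E[X_{t+1} | ...] = (0.244) * (3) + (0.606) * (-8)
                   = -4.1160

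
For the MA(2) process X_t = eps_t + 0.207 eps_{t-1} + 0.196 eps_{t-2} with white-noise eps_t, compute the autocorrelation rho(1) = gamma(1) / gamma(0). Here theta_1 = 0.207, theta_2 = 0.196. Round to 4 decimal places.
\rho(1) = 0.2290

For an MA(q) process with theta_0 = 1, the autocovariance is
  gamma(k) = sigma^2 * sum_{i=0..q-k} theta_i * theta_{i+k},
and rho(k) = gamma(k) / gamma(0). Sigma^2 cancels.
  numerator   = (1)*(0.207) + (0.207)*(0.196) = 0.247572.
  denominator = (1)^2 + (0.207)^2 + (0.196)^2 = 1.081265.
  rho(1) = 0.247572 / 1.081265 = 0.2290.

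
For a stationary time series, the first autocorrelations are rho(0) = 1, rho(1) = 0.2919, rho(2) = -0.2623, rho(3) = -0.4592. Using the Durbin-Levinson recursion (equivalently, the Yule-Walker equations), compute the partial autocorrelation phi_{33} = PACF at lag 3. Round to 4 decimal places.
\phi_{33} = -0.3100

The PACF at lag k is phi_{kk}, the last component of the solution
to the Yule-Walker system G_k phi = r_k where
  (G_k)_{ij} = rho(|i - j|), (r_k)_i = rho(i), i,j = 1..k.
Equivalently, Durbin-Levinson gives phi_{kk} iteratively:
  phi_{11} = rho(1)
  phi_{kk} = [rho(k) - sum_{j=1..k-1} phi_{k-1,j} rho(k-j)]
            / [1 - sum_{j=1..k-1} phi_{k-1,j} rho(j)],
  phi_{k,j} = phi_{k-1,j} - phi_{kk} phi_{k-1,k-j},  j = 1..k-1.
Step k = 1:
  phi_11 = rho(1) = 0.2919.
Step k = 2:
  phi_22 = [rho(2) - phi_11 rho(1)] / [1 - phi_11 rho(1)] = [-0.2623 - (0.2919)(0.2919)] / [1 - (0.2919)(0.2919)]
         = -0.34750561 / 0.91479439 = -0.379873.
  Update: phi_21 = phi_11 - phi_22 phi_11 = 0.2919 - (-0.379873)(0.2919) = 0.402785.
Step k = 3:
  phi_33 = [rho(3) - phi_21 rho(2) - phi_22 rho(1)] / [1 - phi_21 rho(1) - phi_22 rho(2)]
    numerator   = -0.4592 - (0.402785)(-0.2623) - (-0.379873)(0.2919) = -0.24266462
    denominator = 1 - (0.402785)(0.2919) - (-0.379873)(-0.2623) = 0.78278642
  phi_33 = -0.24266462 / 0.78278642 = -0.31.
Therefore phi_{33} = -0.3100.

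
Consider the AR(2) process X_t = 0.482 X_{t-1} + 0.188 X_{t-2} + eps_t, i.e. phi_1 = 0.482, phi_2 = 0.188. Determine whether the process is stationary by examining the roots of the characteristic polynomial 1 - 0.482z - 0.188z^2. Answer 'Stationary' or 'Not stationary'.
\text{Stationary}

The AR(p) characteristic polynomial is P(z) = 1 - 0.482z - 0.188z^2.
Stationarity requires all roots to lie outside the unit circle, i.e. |z| > 1 for every root.
Set 1 + (-0.482) z + (-0.188) z^2 = 0, i.e. a z^2 + b z + c = 0 with a = -0.188, b = -0.482, c = 1.
Discriminant D = b^2 - 4ac = (-0.482)^2 - 4*(-0.188)*1 = 0.232324 - (-0.752) = 0.984324.
D >= 0, so the roots are real: z = (-b +/- sqrt(D)) / (2a) = (0.482 +/- 0.992131) / (-0.376).
  z_1 = (0.482 + 0.992131) / (-0.376) = -3.9206,   |z_1| = 3.9206.
  z_2 = (0.482 - 0.992131) / (-0.376) = 1.3567,   |z_2| = 1.3567.
Moduli of all roots: 3.9206, 1.3567.
All moduli strictly greater than 1? Yes.
Verdict: Stationary.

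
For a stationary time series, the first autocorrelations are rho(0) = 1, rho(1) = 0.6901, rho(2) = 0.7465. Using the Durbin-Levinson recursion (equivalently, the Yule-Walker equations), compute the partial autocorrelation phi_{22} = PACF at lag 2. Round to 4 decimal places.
\phi_{22} = 0.5160

The PACF at lag k is phi_{kk}, the last component of the solution
to the Yule-Walker system G_k phi = r_k where
  (G_k)_{ij} = rho(|i - j|), (r_k)_i = rho(i), i,j = 1..k.
Equivalently, Durbin-Levinson gives phi_{kk} iteratively:
  phi_{11} = rho(1)
  phi_{kk} = [rho(k) - sum_{j=1..k-1} phi_{k-1,j} rho(k-j)]
            / [1 - sum_{j=1..k-1} phi_{k-1,j} rho(j)],
  phi_{k,j} = phi_{k-1,j} - phi_{kk} phi_{k-1,k-j},  j = 1..k-1.
Step k = 1:
  phi_11 = rho(1) = 0.6901.
Step k = 2:
  phi_22 = [rho(2) - phi_11 rho(1)] / [1 - phi_11 rho(1)] = [0.7465 - (0.6901)(0.6901)] / [1 - (0.6901)(0.6901)]
         = 0.27026199 / 0.52376199 = 0.516.
Therefore phi_{22} = 0.5160.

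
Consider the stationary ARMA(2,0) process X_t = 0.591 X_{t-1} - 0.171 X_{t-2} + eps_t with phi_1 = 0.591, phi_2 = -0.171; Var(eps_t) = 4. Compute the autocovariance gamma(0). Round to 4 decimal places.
\gamma(0) = 5.5288

Multiply the model equation by X_{t-k} and take expectations. With theta_0 = psi_0 = 1 and psi_j the MA(infinity) weights, this gives
  gamma(k) - sum_i phi_i gamma(k-i) = c_k,
  c_k = sigma^2 * sum_{j=k..q} theta_j psi_{j-k}   (c_k = 0 for k > q),
using gamma(-m) = gamma(m).
Pure AR (q = 0): c_0 = sigma^2 = 4, c_k = 0 for k >= 1.
Equations for k = 0, 1, 2 (AR order 2, c_2 = 0):
  (E0) gamma(0) = phi_1 gamma(1) + phi_2 gamma(2) + c_0
  (E1) gamma(1) = phi_1 gamma(0) + phi_2 gamma(1) + c_1
  (E2) gamma(2) = phi_1 gamma(1) + phi_2 gamma(0)
From (E1): gamma(1) = A gamma(0) + B with
  A = phi_1 / (1 - phi_2) = 0.591 / 1.171 = 0.504697,   B = c_1 / (1 - phi_2) = 0 / 1.171 = 0.
Insert (E2) into (E0): gamma(0) (1 - phi_2^2) = phi_1 (1 + phi_2) gamma(1) + c_0.
  phi_1 (1 + phi_2) = (0.591)(0.829) = 0.489939,   1 - phi_2^2 = 0.970759.
Replace gamma(1) by A gamma(0) + B and collect gamma(0):
  gamma(0) [0.970759 - (0.489939)(0.504697)] = c_0 = 4
  gamma(0) * 0.723488 = 4
  gamma(0) = 4 / 0.723488 = 5.528769.
Therefore gamma(0) = 5.5288 (to 4 decimal places).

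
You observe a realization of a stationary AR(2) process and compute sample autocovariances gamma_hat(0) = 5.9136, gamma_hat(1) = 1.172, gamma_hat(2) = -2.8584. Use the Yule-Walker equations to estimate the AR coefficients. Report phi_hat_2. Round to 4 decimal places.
\hat\phi_{2} = -0.5440

The Yule-Walker equations for an AR(p) process read, in matrix form,
  Gamma_p phi = r_p,   with   (Gamma_p)_{ij} = gamma(|i - j|),
                       (r_p)_i = gamma(i),   i,j = 1..p.
Substitute the sample gammas (Toeplitz matrix and right-hand side of size 2):
  Gamma_p = [[5.9136, 1.172], [1.172, 5.9136]]
  r_p     = [1.172, -2.8584]
Written out:
  5.9136 phi_1 + 1.172 phi_2 = 1.172
  1.172 phi_1 + 5.9136 phi_2 = -2.8584
Solve by Cramer's rule:
  det = gamma(0)^2 - gamma(1)^2 = (5.9136)^2 - (1.172)^2 = 34.97066496 - 1.373584 = 33.59708096
  phi_hat_1 = [gamma(1) gamma(0) - gamma(1) gamma(2)] / det = [(1.172)(5.9136) - (1.172)(-2.8584)] / 33.59708096 = 10.280784 / 33.59708096 = 0.306
  phi_hat_2 = [gamma(0) gamma(2) - gamma(1)^2] / det = [(5.9136)(-2.8584) - (1.172)^2] / 33.59708096 = -18.27701824 / 33.59708096 = -0.544
So phi_hat = [0.3060, -0.5440].
Therefore phi_hat_2 = -0.5440.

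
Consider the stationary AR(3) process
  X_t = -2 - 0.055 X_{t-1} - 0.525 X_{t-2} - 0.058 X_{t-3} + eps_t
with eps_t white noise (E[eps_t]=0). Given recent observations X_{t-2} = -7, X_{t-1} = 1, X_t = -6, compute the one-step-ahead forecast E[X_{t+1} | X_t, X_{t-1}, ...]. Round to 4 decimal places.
E[X_{t+1} \mid \mathcal F_t] = -1.7890

For an AR(p) model X_t = c + sum_i phi_i X_{t-i} + eps_t, the
one-step-ahead conditional mean is
  E[X_{t+1} | X_t, ...] = c + sum_i phi_i X_{t+1-i}.
Substitute known values:
  E[X_{t+1} | ...] = -2 + (-0.055) * (-6) + (-0.525) * (1) + (-0.058) * (-7)
                   = -1.7890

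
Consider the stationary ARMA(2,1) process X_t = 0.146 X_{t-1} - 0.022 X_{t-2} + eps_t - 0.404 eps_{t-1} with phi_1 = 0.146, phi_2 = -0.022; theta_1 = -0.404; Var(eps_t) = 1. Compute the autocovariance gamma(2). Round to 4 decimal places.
\gamma(2) = -0.0589

Multiply the model equation by X_{t-k} and take expectations. With theta_0 = psi_0 = 1 and psi_j the MA(infinity) weights, this gives
  gamma(k) - sum_i phi_i gamma(k-i) = c_k,
  c_k = sigma^2 * sum_{j=k..q} theta_j psi_{j-k}   (c_k = 0 for k > q),
using gamma(-m) = gamma(m).
psi-weights needed (psi_j = theta_j + sum_i phi_i psi_{j-i}):
  psi_1 = theta_1 + phi_1 = -0.404 + (0.146) = -0.258
Right-hand sides:
  c_0 = sigma^2 (1 + theta_1 psi_1) = 1 * (1 + (-0.404)(-0.258)) = 1 * 1.104232 = 1.104232
  c_1 = sigma^2 theta_1 = 1 * (-0.404) = -0.404
  c_2 = 0
Equations for k = 0, 1, 2 (AR order 2, c_2 = 0):
  (E0) gamma(0) = phi_1 gamma(1) + phi_2 gamma(2) + c_0
  (E1) gamma(1) = phi_1 gamma(0) + phi_2 gamma(1) + c_1
  (E2) gamma(2) = phi_1 gamma(1) + phi_2 gamma(0)
From (E1): gamma(1) = A gamma(0) + B with
  A = phi_1 / (1 - phi_2) = 0.146 / 1.022 = 0.142857,   B = c_1 / (1 - phi_2) = -0.404 / 1.022 = -0.395303.
Insert (E2) into (E0): gamma(0) (1 - phi_2^2) = phi_1 (1 + phi_2) gamma(1) + c_0.
  phi_1 (1 + phi_2) = (0.146)(0.978) = 0.142788,   1 - phi_2^2 = 0.999516.
Replace gamma(1) by A gamma(0) + B and collect gamma(0):
  gamma(0) [0.999516 - (0.142788)(0.142857)] = (0.142788)(-0.395303) + 1.104232
  gamma(0) * 0.979118 = 1.047787
  gamma(0) = 1.047787 / 0.979118 = 1.070134.
  gamma(1) = A gamma(0) + B = (0.142857)(1.070134) + (-0.395303) = -0.242427.
  gamma(2) = phi_1 gamma(1) + phi_2 gamma(0) = (0.146)(-0.242427) + (-0.022)(1.070134) = -0.058937.
Therefore gamma(2) = -0.0589 (to 4 decimal places).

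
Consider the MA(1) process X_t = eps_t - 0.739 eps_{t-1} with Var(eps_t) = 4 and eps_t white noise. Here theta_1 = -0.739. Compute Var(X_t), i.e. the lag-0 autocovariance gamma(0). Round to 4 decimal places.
\gamma(0) = 6.1845

For an MA(q) process X_t = eps_t + sum_i theta_i eps_{t-i} with
Var(eps_t) = sigma^2, the variance is
  gamma(0) = sigma^2 * (1 + sum_i theta_i^2).
  sum_i theta_i^2 = (-0.739)^2 = 0.546121.
  gamma(0) = 4 * (1 + 0.546121) = 4 * 1.546121 = 6.184484, which rounds to 6.1845.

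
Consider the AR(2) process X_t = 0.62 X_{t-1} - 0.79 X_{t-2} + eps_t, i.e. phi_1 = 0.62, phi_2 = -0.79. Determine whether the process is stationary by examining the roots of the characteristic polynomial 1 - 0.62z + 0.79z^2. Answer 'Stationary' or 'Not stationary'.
\text{Stationary}

The AR(p) characteristic polynomial is P(z) = 1 - 0.62z + 0.79z^2.
Stationarity requires all roots to lie outside the unit circle, i.e. |z| > 1 for every root.
Set 1 + (-0.62) z + (0.79) z^2 = 0, i.e. a z^2 + b z + c = 0 with a = 0.79, b = -0.62, c = 1.
Discriminant D = b^2 - 4ac = (-0.62)^2 - 4*(0.79)*1 = 0.3844 - (3.16) = -2.7756.
D < 0, so the roots are the complex-conjugate pair z = (-b +/- i sqrt(-D)) / (2a) = 0.3924 +/- 1.0544i.
For a conjugate pair |z|^2 = z * conj(z) = (product of roots) = c/a = 1/(0.79) = 1.265823, so |z| = sqrt(1.265823) = 1.1251 for both roots.
Moduli of all roots: 1.1251, 1.1251.
All moduli strictly greater than 1? Yes.
Verdict: Stationary.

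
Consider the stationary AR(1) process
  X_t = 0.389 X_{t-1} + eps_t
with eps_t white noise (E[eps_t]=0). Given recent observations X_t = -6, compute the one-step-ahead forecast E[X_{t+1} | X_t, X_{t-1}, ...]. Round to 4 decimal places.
E[X_{t+1} \mid \mathcal F_t] = -2.3340

For an AR(p) model X_t = c + sum_i phi_i X_{t-i} + eps_t, the
one-step-ahead conditional mean is
  E[X_{t+1} | X_t, ...] = c + sum_i phi_i X_{t+1-i}.
Substitute known values:
  E[X_{t+1} | ...] = (0.389) * (-6)
                   = -2.3340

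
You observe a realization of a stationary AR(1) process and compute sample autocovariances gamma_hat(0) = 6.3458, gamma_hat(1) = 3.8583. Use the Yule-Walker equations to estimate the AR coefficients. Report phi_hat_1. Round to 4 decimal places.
\hat\phi_{1} = 0.6080

The Yule-Walker equations for an AR(p) process read, in matrix form,
  Gamma_p phi = r_p,   with   (Gamma_p)_{ij} = gamma(|i - j|),
                       (r_p)_i = gamma(i),   i,j = 1..p.
Substitute the sample gammas (Toeplitz matrix and right-hand side of size 1):
  Gamma_p = [[6.3458]]
  r_p     = [3.8583]
With p = 1 this is the single equation gamma(0) phi_1 = gamma(1):
  phi_hat_1 = gamma(1) / gamma(0) = 3.8583 / 6.3458 = 0.6080.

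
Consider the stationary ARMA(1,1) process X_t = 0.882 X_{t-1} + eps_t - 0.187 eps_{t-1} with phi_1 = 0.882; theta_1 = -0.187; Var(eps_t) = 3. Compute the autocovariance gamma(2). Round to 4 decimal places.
\gamma(2) = 6.9150

Multiply the model equation by X_{t-k} and take expectations. With theta_0 = psi_0 = 1 and psi_j the MA(infinity) weights, this gives
  gamma(k) - sum_i phi_i gamma(k-i) = c_k,
  c_k = sigma^2 * sum_{j=k..q} theta_j psi_{j-k}   (c_k = 0 for k > q),
using gamma(-m) = gamma(m).
psi-weights needed (psi_j = theta_j + sum_i phi_i psi_{j-i}):
  psi_1 = theta_1 + phi_1 = -0.187 + (0.882) = 0.695
Right-hand sides:
  c_0 = sigma^2 (1 + theta_1 psi_1) = 3 * (1 + (-0.187)(0.695)) = 3 * 0.870035 = 2.610105
  c_1 = sigma^2 theta_1 = 3 * (-0.187) = -0.561
  c_2 = 0
Equations for k = 0 and k = 1 (AR order 1):
  gamma(0) = phi_1 gamma(1) + c_0
  gamma(1) = phi_1 gamma(0) + c_1
Substituting the second into the first: gamma(0) (1 - phi_1^2) = c_0 + phi_1 c_1, so
  gamma(0) = (c_0 + phi_1 c_1) / (1 - phi_1^2) = (2.610105 + (0.882)(-0.561)) / (1 - (0.882)^2) = 2.115303 / 0.222076 = 9.525131.
  gamma(1) = phi_1 gamma(0) + c_1 = (0.882)(9.525131) + (-0.561) = 7.840166.
For k = 2 (> q): gamma(2) = phi_1 gamma(1) = (0.882)(7.840166) = 6.915026.
Therefore gamma(2) = 6.9150 (to 4 decimal places).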